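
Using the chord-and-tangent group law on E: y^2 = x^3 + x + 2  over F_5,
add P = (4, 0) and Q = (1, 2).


P != Q, so use the chord formula.
s = (y2 - y1) / (x2 - x1) = (2) / (2) mod 5 = 1
x3 = s^2 - x1 - x2 mod 5 = 1^2 - 4 - 1 = 1
y3 = s (x1 - x3) - y1 mod 5 = 1 * (4 - 1) - 0 = 3

P + Q = (1, 3)


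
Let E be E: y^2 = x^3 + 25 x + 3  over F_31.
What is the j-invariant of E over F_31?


Delta = -16(4 a^3 + 27 b^2) mod 31 = 16
-1728 * (4 a)^3 = -1728 * (4*25)^3 mod 31 = 16
j = 16 * 16^(-1) mod 31 = 1

j = 1 (mod 31)


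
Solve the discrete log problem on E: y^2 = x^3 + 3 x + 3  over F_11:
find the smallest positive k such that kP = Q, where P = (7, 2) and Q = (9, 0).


Enumerate multiples of P until we hit Q = (9, 0):
  1P = (7, 2)
  2P = (9, 0)
Match found at i = 2.

k = 2


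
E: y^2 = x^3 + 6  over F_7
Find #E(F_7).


For each x in F_7, count y with y^2 = x^3 + 0 x + 6 mod 7:
  x = 1: RHS = 0, y in [0]  -> 1 point(s)
  x = 2: RHS = 0, y in [0]  -> 1 point(s)
  x = 4: RHS = 0, y in [0]  -> 1 point(s)
Affine points: 3. Add the point at infinity: total = 4.

#E(F_7) = 4


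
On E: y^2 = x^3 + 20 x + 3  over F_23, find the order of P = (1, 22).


Compute successive multiples of P until we hit O:
  1P = (1, 22)
  2P = (21, 1)
  3P = (4, 3)
  4P = (7, 16)
  5P = (16, 16)
  6P = (8, 13)
  7P = (18, 13)
  8P = (12, 19)
  ... (continuing to 25P)
  25P = O

ord(P) = 25


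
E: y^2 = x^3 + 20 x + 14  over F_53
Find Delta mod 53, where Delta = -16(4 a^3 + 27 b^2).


4 a^3 + 27 b^2 = 4*20^3 + 27*14^2 = 32000 + 5292 = 37292
Delta = -16 * (37292) = -596672
Delta mod 53 = 2

Delta = 2 (mod 53)


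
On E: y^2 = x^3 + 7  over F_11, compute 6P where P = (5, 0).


k = 6 = 110_2 (binary, LSB first: 011)
Double-and-add from P = (5, 0):
  bit 0 = 0: acc unchanged = O
  bit 1 = 1: acc = O + O = O
  bit 2 = 1: acc = O + O = O

6P = O


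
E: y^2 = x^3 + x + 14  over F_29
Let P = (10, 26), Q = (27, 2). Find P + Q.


P != Q, so use the chord formula.
s = (y2 - y1) / (x2 - x1) = (5) / (17) mod 29 = 2
x3 = s^2 - x1 - x2 mod 29 = 2^2 - 10 - 27 = 25
y3 = s (x1 - x3) - y1 mod 29 = 2 * (10 - 25) - 26 = 2

P + Q = (25, 2)


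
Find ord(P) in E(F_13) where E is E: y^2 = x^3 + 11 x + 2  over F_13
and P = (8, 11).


Compute successive multiples of P until we hit O:
  1P = (8, 11)
  2P = (1, 1)
  3P = (1, 12)
  4P = (8, 2)
  5P = O

ord(P) = 5


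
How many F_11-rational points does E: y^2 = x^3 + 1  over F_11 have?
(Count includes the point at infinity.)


For each x in F_11, count y with y^2 = x^3 + 0 x + 1 mod 11:
  x = 0: RHS = 1, y in [1, 10]  -> 2 point(s)
  x = 2: RHS = 9, y in [3, 8]  -> 2 point(s)
  x = 5: RHS = 5, y in [4, 7]  -> 2 point(s)
  x = 7: RHS = 3, y in [5, 6]  -> 2 point(s)
  x = 9: RHS = 4, y in [2, 9]  -> 2 point(s)
  x = 10: RHS = 0, y in [0]  -> 1 point(s)
Affine points: 11. Add the point at infinity: total = 12.

#E(F_11) = 12


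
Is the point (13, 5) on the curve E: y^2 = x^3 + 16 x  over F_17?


Check whether y^2 = x^3 + 16 x + 0 (mod 17) for (x, y) = (13, 5).
LHS: y^2 = 5^2 mod 17 = 8
RHS: x^3 + 16 x + 0 = 13^3 + 16*13 + 0 mod 17 = 8
LHS = RHS

Yes, on the curve


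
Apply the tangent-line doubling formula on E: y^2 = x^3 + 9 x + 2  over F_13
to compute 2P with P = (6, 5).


Doubling: s = (3 x1^2 + a) / (2 y1)
s = (3*6^2 + 9) / (2*5) mod 13 = 0
x3 = s^2 - 2 x1 mod 13 = 0^2 - 2*6 = 1
y3 = s (x1 - x3) - y1 mod 13 = 0 * (6 - 1) - 5 = 8

2P = (1, 8)


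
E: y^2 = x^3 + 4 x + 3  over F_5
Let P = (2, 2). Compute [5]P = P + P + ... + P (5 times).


k = 5 = 101_2 (binary, LSB first: 101)
Double-and-add from P = (2, 2):
  bit 0 = 1: acc = O + (2, 2) = (2, 2)
  bit 1 = 0: acc unchanged = (2, 2)
  bit 2 = 1: acc = (2, 2) + (2, 2) = (2, 3)

5P = (2, 3)


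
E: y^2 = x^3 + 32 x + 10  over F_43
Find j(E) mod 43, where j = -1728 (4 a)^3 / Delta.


Delta = -16(4 a^3 + 27 b^2) mod 43 = 16
-1728 * (4 a)^3 = -1728 * (4*32)^3 mod 43 = 8
j = 8 * 16^(-1) mod 43 = 22

j = 22 (mod 43)


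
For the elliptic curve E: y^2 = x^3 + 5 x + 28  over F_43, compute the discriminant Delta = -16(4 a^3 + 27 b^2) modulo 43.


4 a^3 + 27 b^2 = 4*5^3 + 27*28^2 = 500 + 21168 = 21668
Delta = -16 * (21668) = -346688
Delta mod 43 = 21

Delta = 21 (mod 43)


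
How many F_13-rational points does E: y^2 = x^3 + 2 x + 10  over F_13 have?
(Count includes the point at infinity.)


For each x in F_13, count y with y^2 = x^3 + 2 x + 10 mod 13:
  x = 0: RHS = 10, y in [6, 7]  -> 2 point(s)
  x = 1: RHS = 0, y in [0]  -> 1 point(s)
  x = 2: RHS = 9, y in [3, 10]  -> 2 point(s)
  x = 3: RHS = 4, y in [2, 11]  -> 2 point(s)
  x = 4: RHS = 4, y in [2, 11]  -> 2 point(s)
  x = 6: RHS = 4, y in [2, 11]  -> 2 point(s)
  x = 7: RHS = 3, y in [4, 9]  -> 2 point(s)
  x = 9: RHS = 3, y in [4, 9]  -> 2 point(s)
  x = 10: RHS = 3, y in [4, 9]  -> 2 point(s)
Affine points: 17. Add the point at infinity: total = 18.

#E(F_13) = 18


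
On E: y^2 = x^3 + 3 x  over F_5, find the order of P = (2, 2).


Compute successive multiples of P until we hit O:
  1P = (2, 2)
  2P = (1, 3)
  3P = (3, 4)
  4P = (4, 4)
  5P = (0, 0)
  6P = (4, 1)
  7P = (3, 1)
  8P = (1, 2)
  ... (continuing to 10P)
  10P = O

ord(P) = 10


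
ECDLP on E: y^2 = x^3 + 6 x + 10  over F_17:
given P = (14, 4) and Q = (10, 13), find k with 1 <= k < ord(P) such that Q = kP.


Enumerate multiples of P until we hit Q = (10, 13):
  1P = (14, 4)
  2P = (10, 4)
  3P = (10, 13)
Match found at i = 3.

k = 3


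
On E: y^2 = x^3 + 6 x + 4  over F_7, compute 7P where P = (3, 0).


k = 7 = 111_2 (binary, LSB first: 111)
Double-and-add from P = (3, 0):
  bit 0 = 1: acc = O + (3, 0) = (3, 0)
  bit 1 = 1: acc = (3, 0) + O = (3, 0)
  bit 2 = 1: acc = (3, 0) + O = (3, 0)

7P = (3, 0)


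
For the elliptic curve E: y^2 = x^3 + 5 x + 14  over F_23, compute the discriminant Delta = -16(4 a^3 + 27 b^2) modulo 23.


4 a^3 + 27 b^2 = 4*5^3 + 27*14^2 = 500 + 5292 = 5792
Delta = -16 * (5792) = -92672
Delta mod 23 = 18

Delta = 18 (mod 23)


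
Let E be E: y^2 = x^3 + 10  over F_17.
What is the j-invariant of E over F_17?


Delta = -16(4 a^3 + 27 b^2) mod 17 = 14
-1728 * (4 a)^3 = -1728 * (4*0)^3 mod 17 = 0
j = 0 * 14^(-1) mod 17 = 0

j = 0 (mod 17)


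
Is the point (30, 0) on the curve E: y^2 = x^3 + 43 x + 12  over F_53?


Check whether y^2 = x^3 + 43 x + 12 (mod 53) for (x, y) = (30, 0).
LHS: y^2 = 0^2 mod 53 = 0
RHS: x^3 + 43 x + 12 = 30^3 + 43*30 + 12 mod 53 = 0
LHS = RHS

Yes, on the curve


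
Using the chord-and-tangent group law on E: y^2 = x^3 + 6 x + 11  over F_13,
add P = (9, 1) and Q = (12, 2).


P != Q, so use the chord formula.
s = (y2 - y1) / (x2 - x1) = (1) / (3) mod 13 = 9
x3 = s^2 - x1 - x2 mod 13 = 9^2 - 9 - 12 = 8
y3 = s (x1 - x3) - y1 mod 13 = 9 * (9 - 8) - 1 = 8

P + Q = (8, 8)


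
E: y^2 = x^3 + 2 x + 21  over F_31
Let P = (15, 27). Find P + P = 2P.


Doubling: s = (3 x1^2 + a) / (2 y1)
s = (3*15^2 + 2) / (2*27) mod 31 = 20
x3 = s^2 - 2 x1 mod 31 = 20^2 - 2*15 = 29
y3 = s (x1 - x3) - y1 mod 31 = 20 * (15 - 29) - 27 = 3

2P = (29, 3)


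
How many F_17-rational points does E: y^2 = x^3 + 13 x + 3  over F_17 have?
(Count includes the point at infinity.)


For each x in F_17, count y with y^2 = x^3 + 13 x + 3 mod 17:
  x = 1: RHS = 0, y in [0]  -> 1 point(s)
  x = 3: RHS = 1, y in [1, 16]  -> 2 point(s)
  x = 4: RHS = 0, y in [0]  -> 1 point(s)
  x = 6: RHS = 8, y in [5, 12]  -> 2 point(s)
  x = 9: RHS = 16, y in [4, 13]  -> 2 point(s)
  x = 11: RHS = 15, y in [7, 10]  -> 2 point(s)
  x = 12: RHS = 0, y in [0]  -> 1 point(s)
Affine points: 11. Add the point at infinity: total = 12.

#E(F_17) = 12


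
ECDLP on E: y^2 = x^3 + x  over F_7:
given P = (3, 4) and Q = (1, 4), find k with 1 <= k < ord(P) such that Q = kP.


Enumerate multiples of P until we hit Q = (1, 4):
  1P = (3, 4)
  2P = (1, 3)
  3P = (5, 2)
  4P = (0, 0)
  5P = (5, 5)
  6P = (1, 4)
Match found at i = 6.

k = 6


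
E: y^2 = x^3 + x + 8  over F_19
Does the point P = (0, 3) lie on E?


Check whether y^2 = x^3 + 1 x + 8 (mod 19) for (x, y) = (0, 3).
LHS: y^2 = 3^2 mod 19 = 9
RHS: x^3 + 1 x + 8 = 0^3 + 1*0 + 8 mod 19 = 8
LHS != RHS

No, not on the curve


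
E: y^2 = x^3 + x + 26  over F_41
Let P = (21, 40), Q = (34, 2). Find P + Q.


P != Q, so use the chord formula.
s = (y2 - y1) / (x2 - x1) = (3) / (13) mod 41 = 16
x3 = s^2 - x1 - x2 mod 41 = 16^2 - 21 - 34 = 37
y3 = s (x1 - x3) - y1 mod 41 = 16 * (21 - 37) - 40 = 32

P + Q = (37, 32)


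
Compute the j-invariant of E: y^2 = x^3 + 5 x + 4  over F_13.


Delta = -16(4 a^3 + 27 b^2) mod 13 = 12
-1728 * (4 a)^3 = -1728 * (4*5)^3 mod 13 = 5
j = 5 * 12^(-1) mod 13 = 8

j = 8 (mod 13)


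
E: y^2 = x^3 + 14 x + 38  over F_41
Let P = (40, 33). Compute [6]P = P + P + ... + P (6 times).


k = 6 = 110_2 (binary, LSB first: 011)
Double-and-add from P = (40, 33):
  bit 0 = 0: acc unchanged = O
  bit 1 = 1: acc = O + (35, 36) = (35, 36)
  bit 2 = 1: acc = (35, 36) + (28, 18) = (39, 24)

6P = (39, 24)


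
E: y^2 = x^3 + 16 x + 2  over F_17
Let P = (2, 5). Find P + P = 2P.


Doubling: s = (3 x1^2 + a) / (2 y1)
s = (3*2^2 + 16) / (2*5) mod 17 = 13
x3 = s^2 - 2 x1 mod 17 = 13^2 - 2*2 = 12
y3 = s (x1 - x3) - y1 mod 17 = 13 * (2 - 12) - 5 = 1

2P = (12, 1)


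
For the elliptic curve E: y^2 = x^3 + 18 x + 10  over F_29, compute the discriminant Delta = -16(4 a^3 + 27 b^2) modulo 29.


4 a^3 + 27 b^2 = 4*18^3 + 27*10^2 = 23328 + 2700 = 26028
Delta = -16 * (26028) = -416448
Delta mod 29 = 21

Delta = 21 (mod 29)


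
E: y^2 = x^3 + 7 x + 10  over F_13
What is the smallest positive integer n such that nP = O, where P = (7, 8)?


Compute successive multiples of P until we hit O:
  1P = (7, 8)
  2P = (11, 12)
  3P = (9, 3)
  4P = (0, 7)
  5P = (10, 12)
  6P = (5, 12)
  7P = (5, 1)
  8P = (10, 1)
  ... (continuing to 13P)
  13P = O

ord(P) = 13


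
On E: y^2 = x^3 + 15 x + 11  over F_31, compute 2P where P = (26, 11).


Doubling: s = (3 x1^2 + a) / (2 y1)
s = (3*26^2 + 15) / (2*11) mod 31 = 21
x3 = s^2 - 2 x1 mod 31 = 21^2 - 2*26 = 17
y3 = s (x1 - x3) - y1 mod 31 = 21 * (26 - 17) - 11 = 23

2P = (17, 23)


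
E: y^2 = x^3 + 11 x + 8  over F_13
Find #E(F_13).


For each x in F_13, count y with y^2 = x^3 + 11 x + 8 mod 13:
  x = 2: RHS = 12, y in [5, 8]  -> 2 point(s)
  x = 3: RHS = 3, y in [4, 9]  -> 2 point(s)
  x = 4: RHS = 12, y in [5, 8]  -> 2 point(s)
  x = 6: RHS = 4, y in [2, 11]  -> 2 point(s)
  x = 7: RHS = 12, y in [5, 8]  -> 2 point(s)
  x = 8: RHS = 10, y in [6, 7]  -> 2 point(s)
  x = 9: RHS = 4, y in [2, 11]  -> 2 point(s)
  x = 10: RHS = 0, y in [0]  -> 1 point(s)
  x = 11: RHS = 4, y in [2, 11]  -> 2 point(s)
  x = 12: RHS = 9, y in [3, 10]  -> 2 point(s)
Affine points: 19. Add the point at infinity: total = 20.

#E(F_13) = 20


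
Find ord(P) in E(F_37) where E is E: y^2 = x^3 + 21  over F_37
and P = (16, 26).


Compute successive multiples of P until we hit O:
  1P = (16, 26)
  2P = (32, 28)
  3P = (0, 13)
  4P = (14, 8)
  5P = (14, 29)
  6P = (0, 24)
  7P = (32, 9)
  8P = (16, 11)
  ... (continuing to 9P)
  9P = O

ord(P) = 9


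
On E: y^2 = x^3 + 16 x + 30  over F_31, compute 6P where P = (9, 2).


k = 6 = 110_2 (binary, LSB first: 011)
Double-and-add from P = (9, 2):
  bit 0 = 0: acc unchanged = O
  bit 1 = 1: acc = O + (7, 19) = (7, 19)
  bit 2 = 1: acc = (7, 19) + (24, 28) = (5, 24)

6P = (5, 24)


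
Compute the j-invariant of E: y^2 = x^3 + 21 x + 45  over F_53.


Delta = -16(4 a^3 + 27 b^2) mod 53 = 13
-1728 * (4 a)^3 = -1728 * (4*21)^3 mod 53 = 52
j = 52 * 13^(-1) mod 53 = 4

j = 4 (mod 53)


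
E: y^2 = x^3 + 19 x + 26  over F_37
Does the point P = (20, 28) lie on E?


Check whether y^2 = x^3 + 19 x + 26 (mod 37) for (x, y) = (20, 28).
LHS: y^2 = 28^2 mod 37 = 7
RHS: x^3 + 19 x + 26 = 20^3 + 19*20 + 26 mod 37 = 7
LHS = RHS

Yes, on the curve


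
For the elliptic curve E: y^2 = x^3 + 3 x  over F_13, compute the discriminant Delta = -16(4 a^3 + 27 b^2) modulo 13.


4 a^3 + 27 b^2 = 4*3^3 + 27*0^2 = 108 + 0 = 108
Delta = -16 * (108) = -1728
Delta mod 13 = 1

Delta = 1 (mod 13)


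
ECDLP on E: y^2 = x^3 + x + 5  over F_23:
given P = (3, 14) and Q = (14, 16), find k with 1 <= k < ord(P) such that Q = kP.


Enumerate multiples of P until we hit Q = (14, 16):
  1P = (3, 14)
  2P = (18, 17)
  3P = (14, 16)
Match found at i = 3.

k = 3


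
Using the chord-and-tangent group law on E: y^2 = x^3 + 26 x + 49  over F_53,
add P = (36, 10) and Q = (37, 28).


P != Q, so use the chord formula.
s = (y2 - y1) / (x2 - x1) = (18) / (1) mod 53 = 18
x3 = s^2 - x1 - x2 mod 53 = 18^2 - 36 - 37 = 39
y3 = s (x1 - x3) - y1 mod 53 = 18 * (36 - 39) - 10 = 42

P + Q = (39, 42)


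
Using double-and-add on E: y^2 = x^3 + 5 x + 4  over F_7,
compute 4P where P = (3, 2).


k = 4 = 100_2 (binary, LSB first: 001)
Double-and-add from P = (3, 2):
  bit 0 = 0: acc unchanged = O
  bit 1 = 0: acc unchanged = O
  bit 2 = 1: acc = O + (0, 5) = (0, 5)

4P = (0, 5)


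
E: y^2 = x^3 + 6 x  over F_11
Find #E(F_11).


For each x in F_11, count y with y^2 = x^3 + 6 x + 0 mod 11:
  x = 0: RHS = 0, y in [0]  -> 1 point(s)
  x = 2: RHS = 9, y in [3, 8]  -> 2 point(s)
  x = 3: RHS = 1, y in [1, 10]  -> 2 point(s)
  x = 4: RHS = 0, y in [0]  -> 1 point(s)
  x = 5: RHS = 1, y in [1, 10]  -> 2 point(s)
  x = 7: RHS = 0, y in [0]  -> 1 point(s)
  x = 10: RHS = 4, y in [2, 9]  -> 2 point(s)
Affine points: 11. Add the point at infinity: total = 12.

#E(F_11) = 12


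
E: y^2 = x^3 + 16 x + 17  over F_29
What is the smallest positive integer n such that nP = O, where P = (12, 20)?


Compute successive multiples of P until we hit O:
  1P = (12, 20)
  2P = (4, 0)
  3P = (12, 9)
  4P = O

ord(P) = 4


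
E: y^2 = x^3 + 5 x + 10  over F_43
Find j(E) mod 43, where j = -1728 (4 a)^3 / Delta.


Delta = -16(4 a^3 + 27 b^2) mod 43 = 13
-1728 * (4 a)^3 = -1728 * (4*5)^3 mod 43 = 27
j = 27 * 13^(-1) mod 43 = 12

j = 12 (mod 43)


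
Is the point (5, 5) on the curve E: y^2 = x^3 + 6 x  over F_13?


Check whether y^2 = x^3 + 6 x + 0 (mod 13) for (x, y) = (5, 5).
LHS: y^2 = 5^2 mod 13 = 12
RHS: x^3 + 6 x + 0 = 5^3 + 6*5 + 0 mod 13 = 12
LHS = RHS

Yes, on the curve


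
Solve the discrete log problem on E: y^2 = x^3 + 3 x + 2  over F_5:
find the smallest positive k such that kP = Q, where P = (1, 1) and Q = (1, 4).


Enumerate multiples of P until we hit Q = (1, 4):
  1P = (1, 1)
  2P = (2, 1)
  3P = (2, 4)
  4P = (1, 4)
Match found at i = 4.

k = 4


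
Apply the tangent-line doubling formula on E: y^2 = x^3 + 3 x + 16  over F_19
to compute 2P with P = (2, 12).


Doubling: s = (3 x1^2 + a) / (2 y1)
s = (3*2^2 + 3) / (2*12) mod 19 = 3
x3 = s^2 - 2 x1 mod 19 = 3^2 - 2*2 = 5
y3 = s (x1 - x3) - y1 mod 19 = 3 * (2 - 5) - 12 = 17

2P = (5, 17)


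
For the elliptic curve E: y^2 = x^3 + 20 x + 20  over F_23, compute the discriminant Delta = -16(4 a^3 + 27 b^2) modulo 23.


4 a^3 + 27 b^2 = 4*20^3 + 27*20^2 = 32000 + 10800 = 42800
Delta = -16 * (42800) = -684800
Delta mod 23 = 2

Delta = 2 (mod 23)


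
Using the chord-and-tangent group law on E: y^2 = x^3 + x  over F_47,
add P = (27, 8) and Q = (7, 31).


P != Q, so use the chord formula.
s = (y2 - y1) / (x2 - x1) = (23) / (27) mod 47 = 20
x3 = s^2 - x1 - x2 mod 47 = 20^2 - 27 - 7 = 37
y3 = s (x1 - x3) - y1 mod 47 = 20 * (27 - 37) - 8 = 27

P + Q = (37, 27)


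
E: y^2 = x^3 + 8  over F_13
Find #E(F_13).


For each x in F_13, count y with y^2 = x^3 + 0 x + 8 mod 13:
  x = 1: RHS = 9, y in [3, 10]  -> 2 point(s)
  x = 2: RHS = 3, y in [4, 9]  -> 2 point(s)
  x = 3: RHS = 9, y in [3, 10]  -> 2 point(s)
  x = 5: RHS = 3, y in [4, 9]  -> 2 point(s)
  x = 6: RHS = 3, y in [4, 9]  -> 2 point(s)
  x = 7: RHS = 0, y in [0]  -> 1 point(s)
  x = 8: RHS = 0, y in [0]  -> 1 point(s)
  x = 9: RHS = 9, y in [3, 10]  -> 2 point(s)
  x = 11: RHS = 0, y in [0]  -> 1 point(s)
Affine points: 15. Add the point at infinity: total = 16.

#E(F_13) = 16


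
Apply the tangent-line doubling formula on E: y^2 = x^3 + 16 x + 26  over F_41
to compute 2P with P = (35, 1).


Doubling: s = (3 x1^2 + a) / (2 y1)
s = (3*35^2 + 16) / (2*1) mod 41 = 21
x3 = s^2 - 2 x1 mod 41 = 21^2 - 2*35 = 2
y3 = s (x1 - x3) - y1 mod 41 = 21 * (35 - 2) - 1 = 36

2P = (2, 36)


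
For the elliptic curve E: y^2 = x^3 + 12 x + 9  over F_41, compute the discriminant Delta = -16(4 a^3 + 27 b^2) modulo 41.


4 a^3 + 27 b^2 = 4*12^3 + 27*9^2 = 6912 + 2187 = 9099
Delta = -16 * (9099) = -145584
Delta mod 41 = 7

Delta = 7 (mod 41)


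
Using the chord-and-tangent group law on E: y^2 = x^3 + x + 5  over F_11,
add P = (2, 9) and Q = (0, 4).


P != Q, so use the chord formula.
s = (y2 - y1) / (x2 - x1) = (6) / (9) mod 11 = 8
x3 = s^2 - x1 - x2 mod 11 = 8^2 - 2 - 0 = 7
y3 = s (x1 - x3) - y1 mod 11 = 8 * (2 - 7) - 9 = 6

P + Q = (7, 6)


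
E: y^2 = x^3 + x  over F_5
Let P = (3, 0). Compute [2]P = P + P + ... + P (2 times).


k = 2 = 10_2 (binary, LSB first: 01)
Double-and-add from P = (3, 0):
  bit 0 = 0: acc unchanged = O
  bit 1 = 1: acc = O + O = O

2P = O


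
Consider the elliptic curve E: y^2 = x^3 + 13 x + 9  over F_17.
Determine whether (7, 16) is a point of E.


Check whether y^2 = x^3 + 13 x + 9 (mod 17) for (x, y) = (7, 16).
LHS: y^2 = 16^2 mod 17 = 1
RHS: x^3 + 13 x + 9 = 7^3 + 13*7 + 9 mod 17 = 1
LHS = RHS

Yes, on the curve


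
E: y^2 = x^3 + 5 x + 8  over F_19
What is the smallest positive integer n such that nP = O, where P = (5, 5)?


Compute successive multiples of P until we hit O:
  1P = (5, 5)
  2P = (16, 2)
  3P = (2, 8)
  4P = (13, 3)
  5P = (7, 5)
  6P = (7, 14)
  7P = (13, 16)
  8P = (2, 11)
  ... (continuing to 11P)
  11P = O

ord(P) = 11


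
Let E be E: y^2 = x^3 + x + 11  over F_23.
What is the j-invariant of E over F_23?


Delta = -16(4 a^3 + 27 b^2) mod 23 = 12
-1728 * (4 a)^3 = -1728 * (4*1)^3 mod 23 = 15
j = 15 * 12^(-1) mod 23 = 7

j = 7 (mod 23)


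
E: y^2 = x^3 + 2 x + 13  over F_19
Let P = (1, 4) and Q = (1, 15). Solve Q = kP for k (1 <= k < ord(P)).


Enumerate multiples of P until we hit Q = (1, 15):
  1P = (1, 4)
  2P = (7, 16)
  3P = (15, 6)
  4P = (10, 11)
  5P = (14, 7)
  6P = (9, 0)
  7P = (14, 12)
  8P = (10, 8)
  9P = (15, 13)
  10P = (7, 3)
  11P = (1, 15)
Match found at i = 11.

k = 11


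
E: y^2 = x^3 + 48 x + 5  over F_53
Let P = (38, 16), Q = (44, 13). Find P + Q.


P != Q, so use the chord formula.
s = (y2 - y1) / (x2 - x1) = (50) / (6) mod 53 = 26
x3 = s^2 - x1 - x2 mod 53 = 26^2 - 38 - 44 = 11
y3 = s (x1 - x3) - y1 mod 53 = 26 * (38 - 11) - 16 = 50

P + Q = (11, 50)


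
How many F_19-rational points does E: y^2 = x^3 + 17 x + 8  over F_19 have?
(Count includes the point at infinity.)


For each x in F_19, count y with y^2 = x^3 + 17 x + 8 mod 19:
  x = 1: RHS = 7, y in [8, 11]  -> 2 point(s)
  x = 4: RHS = 7, y in [8, 11]  -> 2 point(s)
  x = 5: RHS = 9, y in [3, 16]  -> 2 point(s)
  x = 9: RHS = 16, y in [4, 15]  -> 2 point(s)
  x = 10: RHS = 0, y in [0]  -> 1 point(s)
  x = 11: RHS = 6, y in [5, 14]  -> 2 point(s)
  x = 14: RHS = 7, y in [8, 11]  -> 2 point(s)
  x = 15: RHS = 9, y in [3, 16]  -> 2 point(s)
  x = 16: RHS = 6, y in [5, 14]  -> 2 point(s)
  x = 17: RHS = 4, y in [2, 17]  -> 2 point(s)
  x = 18: RHS = 9, y in [3, 16]  -> 2 point(s)
Affine points: 21. Add the point at infinity: total = 22.

#E(F_19) = 22


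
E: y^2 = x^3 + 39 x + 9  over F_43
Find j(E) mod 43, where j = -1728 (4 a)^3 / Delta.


Delta = -16(4 a^3 + 27 b^2) mod 43 = 21
-1728 * (4 a)^3 = -1728 * (4*39)^3 mod 43 = 2
j = 2 * 21^(-1) mod 43 = 39

j = 39 (mod 43)


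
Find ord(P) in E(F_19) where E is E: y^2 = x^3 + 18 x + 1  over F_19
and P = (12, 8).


Compute successive multiples of P until we hit O:
  1P = (12, 8)
  2P = (18, 18)
  3P = (15, 6)
  4P = (3, 5)
  5P = (2, 8)
  6P = (5, 11)
  7P = (8, 12)
  8P = (0, 18)
  ... (continuing to 22P)
  22P = O

ord(P) = 22


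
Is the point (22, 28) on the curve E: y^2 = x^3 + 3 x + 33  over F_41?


Check whether y^2 = x^3 + 3 x + 33 (mod 41) for (x, y) = (22, 28).
LHS: y^2 = 28^2 mod 41 = 5
RHS: x^3 + 3 x + 33 = 22^3 + 3*22 + 33 mod 41 = 5
LHS = RHS

Yes, on the curve


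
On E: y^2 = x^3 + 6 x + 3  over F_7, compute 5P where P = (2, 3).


k = 5 = 101_2 (binary, LSB first: 101)
Double-and-add from P = (2, 3):
  bit 0 = 1: acc = O + (2, 3) = (2, 3)
  bit 1 = 0: acc unchanged = (2, 3)
  bit 2 = 1: acc = (2, 3) + (5, 5) = (2, 4)

5P = (2, 4)


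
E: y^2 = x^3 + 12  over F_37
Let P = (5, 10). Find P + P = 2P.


Doubling: s = (3 x1^2 + a) / (2 y1)
s = (3*5^2 + 0) / (2*10) mod 37 = 13
x3 = s^2 - 2 x1 mod 37 = 13^2 - 2*5 = 11
y3 = s (x1 - x3) - y1 mod 37 = 13 * (5 - 11) - 10 = 23

2P = (11, 23)


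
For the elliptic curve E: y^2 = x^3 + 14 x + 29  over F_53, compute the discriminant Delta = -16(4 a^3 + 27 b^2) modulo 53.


4 a^3 + 27 b^2 = 4*14^3 + 27*29^2 = 10976 + 22707 = 33683
Delta = -16 * (33683) = -538928
Delta mod 53 = 29

Delta = 29 (mod 53)


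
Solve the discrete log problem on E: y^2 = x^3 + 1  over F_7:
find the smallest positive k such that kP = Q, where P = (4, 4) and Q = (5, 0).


Enumerate multiples of P until we hit Q = (5, 0):
  1P = (4, 4)
  2P = (0, 6)
  3P = (5, 0)
Match found at i = 3.

k = 3


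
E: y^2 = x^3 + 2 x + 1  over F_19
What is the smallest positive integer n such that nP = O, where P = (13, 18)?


Compute successive multiples of P until we hit O:
  1P = (13, 18)
  2P = (16, 14)
  3P = (15, 10)
  4P = (7, 15)
  5P = (4, 15)
  6P = (0, 18)
  7P = (6, 1)
  8P = (9, 8)
  ... (continuing to 27P)
  27P = O

ord(P) = 27


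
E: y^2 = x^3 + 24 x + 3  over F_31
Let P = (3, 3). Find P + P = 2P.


Doubling: s = (3 x1^2 + a) / (2 y1)
s = (3*3^2 + 24) / (2*3) mod 31 = 24
x3 = s^2 - 2 x1 mod 31 = 24^2 - 2*3 = 12
y3 = s (x1 - x3) - y1 mod 31 = 24 * (3 - 12) - 3 = 29

2P = (12, 29)


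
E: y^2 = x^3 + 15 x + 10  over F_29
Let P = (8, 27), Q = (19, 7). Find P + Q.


P != Q, so use the chord formula.
s = (y2 - y1) / (x2 - x1) = (9) / (11) mod 29 = 14
x3 = s^2 - x1 - x2 mod 29 = 14^2 - 8 - 19 = 24
y3 = s (x1 - x3) - y1 mod 29 = 14 * (8 - 24) - 27 = 10

P + Q = (24, 10)


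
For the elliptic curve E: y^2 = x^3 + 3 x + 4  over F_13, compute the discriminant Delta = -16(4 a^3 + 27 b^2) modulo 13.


4 a^3 + 27 b^2 = 4*3^3 + 27*4^2 = 108 + 432 = 540
Delta = -16 * (540) = -8640
Delta mod 13 = 5

Delta = 5 (mod 13)


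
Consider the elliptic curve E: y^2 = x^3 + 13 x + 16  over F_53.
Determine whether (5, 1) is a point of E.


Check whether y^2 = x^3 + 13 x + 16 (mod 53) for (x, y) = (5, 1).
LHS: y^2 = 1^2 mod 53 = 1
RHS: x^3 + 13 x + 16 = 5^3 + 13*5 + 16 mod 53 = 47
LHS != RHS

No, not on the curve


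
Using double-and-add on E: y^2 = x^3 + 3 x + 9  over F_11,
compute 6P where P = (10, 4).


k = 6 = 110_2 (binary, LSB first: 011)
Double-and-add from P = (10, 4):
  bit 0 = 0: acc unchanged = O
  bit 1 = 1: acc = O + (6, 10) = (6, 10)
  bit 2 = 1: acc = (6, 10) + (2, 10) = (3, 1)

6P = (3, 1)


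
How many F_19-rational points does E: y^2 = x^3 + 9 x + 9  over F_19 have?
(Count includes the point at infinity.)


For each x in F_19, count y with y^2 = x^3 + 9 x + 9 mod 19:
  x = 0: RHS = 9, y in [3, 16]  -> 2 point(s)
  x = 1: RHS = 0, y in [0]  -> 1 point(s)
  x = 2: RHS = 16, y in [4, 15]  -> 2 point(s)
  x = 3: RHS = 6, y in [5, 14]  -> 2 point(s)
  x = 7: RHS = 16, y in [4, 15]  -> 2 point(s)
  x = 8: RHS = 4, y in [2, 17]  -> 2 point(s)
  x = 10: RHS = 16, y in [4, 15]  -> 2 point(s)
  x = 13: RHS = 5, y in [9, 10]  -> 2 point(s)
  x = 15: RHS = 4, y in [2, 17]  -> 2 point(s)
Affine points: 17. Add the point at infinity: total = 18.

#E(F_19) = 18


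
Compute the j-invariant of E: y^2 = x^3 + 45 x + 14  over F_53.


Delta = -16(4 a^3 + 27 b^2) mod 53 = 36
-1728 * (4 a)^3 = -1728 * (4*45)^3 mod 53 = 24
j = 24 * 36^(-1) mod 53 = 36

j = 36 (mod 53)


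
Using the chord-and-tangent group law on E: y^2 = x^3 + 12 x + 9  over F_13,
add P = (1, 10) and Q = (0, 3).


P != Q, so use the chord formula.
s = (y2 - y1) / (x2 - x1) = (6) / (12) mod 13 = 7
x3 = s^2 - x1 - x2 mod 13 = 7^2 - 1 - 0 = 9
y3 = s (x1 - x3) - y1 mod 13 = 7 * (1 - 9) - 10 = 12

P + Q = (9, 12)


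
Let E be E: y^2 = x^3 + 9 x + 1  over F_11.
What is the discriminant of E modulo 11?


4 a^3 + 27 b^2 = 4*9^3 + 27*1^2 = 2916 + 27 = 2943
Delta = -16 * (2943) = -47088
Delta mod 11 = 3

Delta = 3 (mod 11)


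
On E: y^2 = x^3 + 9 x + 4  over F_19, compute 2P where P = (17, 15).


Doubling: s = (3 x1^2 + a) / (2 y1)
s = (3*17^2 + 9) / (2*15) mod 19 = 14
x3 = s^2 - 2 x1 mod 19 = 14^2 - 2*17 = 10
y3 = s (x1 - x3) - y1 mod 19 = 14 * (17 - 10) - 15 = 7

2P = (10, 7)


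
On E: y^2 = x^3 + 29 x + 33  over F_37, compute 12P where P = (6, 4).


k = 12 = 1100_2 (binary, LSB first: 0011)
Double-and-add from P = (6, 4):
  bit 0 = 0: acc unchanged = O
  bit 1 = 0: acc unchanged = O
  bit 2 = 1: acc = O + (5, 9) = (5, 9)
  bit 3 = 1: acc = (5, 9) + (1, 10) = (1, 27)

12P = (1, 27)


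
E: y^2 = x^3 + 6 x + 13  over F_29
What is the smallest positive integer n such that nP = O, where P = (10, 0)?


Compute successive multiples of P until we hit O:
  1P = (10, 0)
  2P = O

ord(P) = 2


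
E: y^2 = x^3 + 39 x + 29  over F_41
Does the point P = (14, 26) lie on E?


Check whether y^2 = x^3 + 39 x + 29 (mod 41) for (x, y) = (14, 26).
LHS: y^2 = 26^2 mod 41 = 20
RHS: x^3 + 39 x + 29 = 14^3 + 39*14 + 29 mod 41 = 39
LHS != RHS

No, not on the curve


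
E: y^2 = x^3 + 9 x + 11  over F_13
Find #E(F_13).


For each x in F_13, count y with y^2 = x^3 + 9 x + 11 mod 13:
  x = 3: RHS = 0, y in [0]  -> 1 point(s)
  x = 5: RHS = 12, y in [5, 8]  -> 2 point(s)
  x = 7: RHS = 1, y in [1, 12]  -> 2 point(s)
  x = 8: RHS = 10, y in [6, 7]  -> 2 point(s)
  x = 10: RHS = 9, y in [3, 10]  -> 2 point(s)
  x = 12: RHS = 1, y in [1, 12]  -> 2 point(s)
Affine points: 11. Add the point at infinity: total = 12.

#E(F_13) = 12


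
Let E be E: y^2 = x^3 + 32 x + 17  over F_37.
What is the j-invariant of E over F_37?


Delta = -16(4 a^3 + 27 b^2) mod 37 = 35
-1728 * (4 a)^3 = -1728 * (4*32)^3 mod 37 = 23
j = 23 * 35^(-1) mod 37 = 7

j = 7 (mod 37)


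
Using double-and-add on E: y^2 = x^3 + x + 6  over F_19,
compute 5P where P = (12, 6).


k = 5 = 101_2 (binary, LSB first: 101)
Double-and-add from P = (12, 6):
  bit 0 = 1: acc = O + (12, 6) = (12, 6)
  bit 1 = 0: acc unchanged = (12, 6)
  bit 2 = 1: acc = (12, 6) + (12, 6) = (12, 13)

5P = (12, 13)


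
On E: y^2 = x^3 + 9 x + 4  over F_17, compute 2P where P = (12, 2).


Doubling: s = (3 x1^2 + a) / (2 y1)
s = (3*12^2 + 9) / (2*2) mod 17 = 4
x3 = s^2 - 2 x1 mod 17 = 4^2 - 2*12 = 9
y3 = s (x1 - x3) - y1 mod 17 = 4 * (12 - 9) - 2 = 10

2P = (9, 10)


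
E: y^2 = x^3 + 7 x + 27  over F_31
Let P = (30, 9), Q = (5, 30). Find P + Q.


P != Q, so use the chord formula.
s = (y2 - y1) / (x2 - x1) = (21) / (6) mod 31 = 19
x3 = s^2 - x1 - x2 mod 31 = 19^2 - 30 - 5 = 16
y3 = s (x1 - x3) - y1 mod 31 = 19 * (30 - 16) - 9 = 9

P + Q = (16, 9)


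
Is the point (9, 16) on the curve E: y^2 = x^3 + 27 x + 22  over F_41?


Check whether y^2 = x^3 + 27 x + 22 (mod 41) for (x, y) = (9, 16).
LHS: y^2 = 16^2 mod 41 = 10
RHS: x^3 + 27 x + 22 = 9^3 + 27*9 + 22 mod 41 = 10
LHS = RHS

Yes, on the curve


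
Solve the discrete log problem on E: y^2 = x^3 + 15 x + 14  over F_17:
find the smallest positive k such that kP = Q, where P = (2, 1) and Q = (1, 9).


Enumerate multiples of P until we hit Q = (1, 9):
  1P = (2, 1)
  2P = (4, 6)
  3P = (13, 14)
  4P = (10, 5)
  5P = (1, 8)
  6P = (12, 1)
  7P = (3, 16)
  8P = (16, 10)
  9P = (8, 0)
  10P = (16, 7)
  11P = (3, 1)
  12P = (12, 16)
  13P = (1, 9)
Match found at i = 13.

k = 13


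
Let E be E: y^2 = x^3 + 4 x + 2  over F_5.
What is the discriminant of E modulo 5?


4 a^3 + 27 b^2 = 4*4^3 + 27*2^2 = 256 + 108 = 364
Delta = -16 * (364) = -5824
Delta mod 5 = 1

Delta = 1 (mod 5)


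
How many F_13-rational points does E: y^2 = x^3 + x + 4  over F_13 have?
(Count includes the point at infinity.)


For each x in F_13, count y with y^2 = x^3 + 1 x + 4 mod 13:
  x = 0: RHS = 4, y in [2, 11]  -> 2 point(s)
  x = 2: RHS = 1, y in [1, 12]  -> 2 point(s)
  x = 5: RHS = 4, y in [2, 11]  -> 2 point(s)
  x = 7: RHS = 3, y in [4, 9]  -> 2 point(s)
  x = 8: RHS = 4, y in [2, 11]  -> 2 point(s)
  x = 9: RHS = 1, y in [1, 12]  -> 2 point(s)
  x = 10: RHS = 0, y in [0]  -> 1 point(s)
Affine points: 13. Add the point at infinity: total = 14.

#E(F_13) = 14


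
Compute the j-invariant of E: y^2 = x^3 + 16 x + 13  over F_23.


Delta = -16(4 a^3 + 27 b^2) mod 23 = 4
-1728 * (4 a)^3 = -1728 * (4*16)^3 mod 23 = 7
j = 7 * 4^(-1) mod 23 = 19

j = 19 (mod 23)


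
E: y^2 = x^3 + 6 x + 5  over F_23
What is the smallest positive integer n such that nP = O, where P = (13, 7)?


Compute successive multiples of P until we hit O:
  1P = (13, 7)
  2P = (3, 21)
  3P = (20, 12)
  4P = (6, 21)
  5P = (8, 6)
  6P = (14, 2)
  7P = (21, 10)
  8P = (1, 9)
  ... (continuing to 27P)
  27P = O

ord(P) = 27


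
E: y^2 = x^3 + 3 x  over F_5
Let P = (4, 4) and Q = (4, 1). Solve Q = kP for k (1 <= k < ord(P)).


Enumerate multiples of P until we hit Q = (4, 1):
  1P = (4, 4)
  2P = (1, 2)
  3P = (1, 3)
  4P = (4, 1)
Match found at i = 4.

k = 4


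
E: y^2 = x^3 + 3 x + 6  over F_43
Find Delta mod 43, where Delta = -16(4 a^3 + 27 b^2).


4 a^3 + 27 b^2 = 4*3^3 + 27*6^2 = 108 + 972 = 1080
Delta = -16 * (1080) = -17280
Delta mod 43 = 6

Delta = 6 (mod 43)


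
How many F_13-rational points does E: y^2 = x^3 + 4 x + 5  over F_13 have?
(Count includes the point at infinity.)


For each x in F_13, count y with y^2 = x^3 + 4 x + 5 mod 13:
  x = 1: RHS = 10, y in [6, 7]  -> 2 point(s)
  x = 7: RHS = 12, y in [5, 8]  -> 2 point(s)
  x = 8: RHS = 3, y in [4, 9]  -> 2 point(s)
  x = 9: RHS = 3, y in [4, 9]  -> 2 point(s)
  x = 12: RHS = 0, y in [0]  -> 1 point(s)
Affine points: 9. Add the point at infinity: total = 10.

#E(F_13) = 10


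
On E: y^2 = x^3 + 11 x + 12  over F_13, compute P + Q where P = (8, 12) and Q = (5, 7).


P != Q, so use the chord formula.
s = (y2 - y1) / (x2 - x1) = (8) / (10) mod 13 = 6
x3 = s^2 - x1 - x2 mod 13 = 6^2 - 8 - 5 = 10
y3 = s (x1 - x3) - y1 mod 13 = 6 * (8 - 10) - 12 = 2

P + Q = (10, 2)


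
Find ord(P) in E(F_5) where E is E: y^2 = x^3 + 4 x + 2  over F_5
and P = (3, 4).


Compute successive multiples of P until we hit O:
  1P = (3, 4)
  2P = (3, 1)
  3P = O

ord(P) = 3


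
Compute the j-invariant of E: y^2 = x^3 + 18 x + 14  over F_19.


Delta = -16(4 a^3 + 27 b^2) mod 19 = 18
-1728 * (4 a)^3 = -1728 * (4*18)^3 mod 19 = 12
j = 12 * 18^(-1) mod 19 = 7

j = 7 (mod 19)


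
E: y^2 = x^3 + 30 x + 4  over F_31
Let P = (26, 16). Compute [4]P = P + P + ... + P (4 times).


k = 4 = 100_2 (binary, LSB first: 001)
Double-and-add from P = (26, 16):
  bit 0 = 0: acc unchanged = O
  bit 1 = 0: acc unchanged = O
  bit 2 = 1: acc = O + (10, 23) = (10, 23)

4P = (10, 23)


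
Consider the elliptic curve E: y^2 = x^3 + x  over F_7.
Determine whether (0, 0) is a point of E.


Check whether y^2 = x^3 + 1 x + 0 (mod 7) for (x, y) = (0, 0).
LHS: y^2 = 0^2 mod 7 = 0
RHS: x^3 + 1 x + 0 = 0^3 + 1*0 + 0 mod 7 = 0
LHS = RHS

Yes, on the curve


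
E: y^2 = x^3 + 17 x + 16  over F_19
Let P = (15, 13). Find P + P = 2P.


Doubling: s = (3 x1^2 + a) / (2 y1)
s = (3*15^2 + 17) / (2*13) mod 19 = 12
x3 = s^2 - 2 x1 mod 19 = 12^2 - 2*15 = 0
y3 = s (x1 - x3) - y1 mod 19 = 12 * (15 - 0) - 13 = 15

2P = (0, 15)


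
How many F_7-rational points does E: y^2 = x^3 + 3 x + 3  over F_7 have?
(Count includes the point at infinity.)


For each x in F_7, count y with y^2 = x^3 + 3 x + 3 mod 7:
  x = 1: RHS = 0, y in [0]  -> 1 point(s)
  x = 3: RHS = 4, y in [2, 5]  -> 2 point(s)
  x = 4: RHS = 2, y in [3, 4]  -> 2 point(s)
Affine points: 5. Add the point at infinity: total = 6.

#E(F_7) = 6


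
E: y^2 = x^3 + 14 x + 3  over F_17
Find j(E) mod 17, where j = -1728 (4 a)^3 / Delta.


Delta = -16(4 a^3 + 27 b^2) mod 17 = 16
-1728 * (4 a)^3 = -1728 * (4*14)^3 mod 17 = 2
j = 2 * 16^(-1) mod 17 = 15

j = 15 (mod 17)


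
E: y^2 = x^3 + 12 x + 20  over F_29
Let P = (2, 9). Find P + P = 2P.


Doubling: s = (3 x1^2 + a) / (2 y1)
s = (3*2^2 + 12) / (2*9) mod 29 = 11
x3 = s^2 - 2 x1 mod 29 = 11^2 - 2*2 = 1
y3 = s (x1 - x3) - y1 mod 29 = 11 * (2 - 1) - 9 = 2

2P = (1, 2)


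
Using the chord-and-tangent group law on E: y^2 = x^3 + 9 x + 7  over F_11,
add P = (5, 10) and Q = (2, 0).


P != Q, so use the chord formula.
s = (y2 - y1) / (x2 - x1) = (1) / (8) mod 11 = 7
x3 = s^2 - x1 - x2 mod 11 = 7^2 - 5 - 2 = 9
y3 = s (x1 - x3) - y1 mod 11 = 7 * (5 - 9) - 10 = 6

P + Q = (9, 6)


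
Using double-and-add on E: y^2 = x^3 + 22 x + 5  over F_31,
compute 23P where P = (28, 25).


k = 23 = 10111_2 (binary, LSB first: 11101)
Double-and-add from P = (28, 25):
  bit 0 = 1: acc = O + (28, 25) = (28, 25)
  bit 1 = 1: acc = (28, 25) + (16, 19) = (26, 7)
  bit 2 = 1: acc = (26, 7) + (27, 15) = (11, 20)
  bit 3 = 0: acc unchanged = (11, 20)
  bit 4 = 1: acc = (11, 20) + (21, 26) = (13, 16)

23P = (13, 16)


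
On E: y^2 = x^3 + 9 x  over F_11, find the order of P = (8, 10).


Compute successive multiples of P until we hit O:
  1P = (8, 10)
  2P = (0, 0)
  3P = (8, 1)
  4P = O

ord(P) = 4


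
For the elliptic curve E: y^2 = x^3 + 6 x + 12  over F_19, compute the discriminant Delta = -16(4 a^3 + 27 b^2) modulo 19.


4 a^3 + 27 b^2 = 4*6^3 + 27*12^2 = 864 + 3888 = 4752
Delta = -16 * (4752) = -76032
Delta mod 19 = 6

Delta = 6 (mod 19)


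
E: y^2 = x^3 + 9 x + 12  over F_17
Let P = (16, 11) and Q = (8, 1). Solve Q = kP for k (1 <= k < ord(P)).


Enumerate multiples of P until we hit Q = (8, 1):
  1P = (16, 11)
  2P = (3, 10)
  3P = (14, 14)
  4P = (2, 2)
  5P = (8, 16)
  6P = (8, 1)
Match found at i = 6.

k = 6


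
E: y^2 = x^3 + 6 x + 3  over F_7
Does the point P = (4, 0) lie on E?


Check whether y^2 = x^3 + 6 x + 3 (mod 7) for (x, y) = (4, 0).
LHS: y^2 = 0^2 mod 7 = 0
RHS: x^3 + 6 x + 3 = 4^3 + 6*4 + 3 mod 7 = 0
LHS = RHS

Yes, on the curve


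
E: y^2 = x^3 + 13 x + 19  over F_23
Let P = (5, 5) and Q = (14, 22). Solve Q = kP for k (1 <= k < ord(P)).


Enumerate multiples of P until we hit Q = (14, 22):
  1P = (5, 5)
  2P = (15, 22)
  3P = (19, 8)
  4P = (17, 22)
  5P = (7, 19)
  6P = (14, 1)
  7P = (13, 19)
  8P = (21, 13)
  9P = (3, 19)
  10P = (18, 17)
  11P = (18, 6)
  12P = (3, 4)
  13P = (21, 10)
  14P = (13, 4)
  15P = (14, 22)
Match found at i = 15.

k = 15


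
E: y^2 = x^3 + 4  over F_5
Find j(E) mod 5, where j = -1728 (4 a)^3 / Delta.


Delta = -16(4 a^3 + 27 b^2) mod 5 = 3
-1728 * (4 a)^3 = -1728 * (4*0)^3 mod 5 = 0
j = 0 * 3^(-1) mod 5 = 0

j = 0 (mod 5)


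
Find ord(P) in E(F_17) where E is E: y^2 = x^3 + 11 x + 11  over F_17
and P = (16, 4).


Compute successive multiples of P until we hit O:
  1P = (16, 4)
  2P = (4, 0)
  3P = (16, 13)
  4P = O

ord(P) = 4


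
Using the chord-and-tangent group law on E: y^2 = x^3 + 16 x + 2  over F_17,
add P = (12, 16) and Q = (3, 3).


P != Q, so use the chord formula.
s = (y2 - y1) / (x2 - x1) = (4) / (8) mod 17 = 9
x3 = s^2 - x1 - x2 mod 17 = 9^2 - 12 - 3 = 15
y3 = s (x1 - x3) - y1 mod 17 = 9 * (12 - 15) - 16 = 8

P + Q = (15, 8)


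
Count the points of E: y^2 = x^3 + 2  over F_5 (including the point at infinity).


For each x in F_5, count y with y^2 = x^3 + 0 x + 2 mod 5:
  x = 2: RHS = 0, y in [0]  -> 1 point(s)
  x = 3: RHS = 4, y in [2, 3]  -> 2 point(s)
  x = 4: RHS = 1, y in [1, 4]  -> 2 point(s)
Affine points: 5. Add the point at infinity: total = 6.

#E(F_5) = 6


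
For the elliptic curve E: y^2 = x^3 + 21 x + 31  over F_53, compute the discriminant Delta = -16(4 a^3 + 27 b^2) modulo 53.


4 a^3 + 27 b^2 = 4*21^3 + 27*31^2 = 37044 + 25947 = 62991
Delta = -16 * (62991) = -1007856
Delta mod 53 = 45

Delta = 45 (mod 53)


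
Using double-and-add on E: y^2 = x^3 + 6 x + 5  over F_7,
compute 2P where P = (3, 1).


k = 2 = 10_2 (binary, LSB first: 01)
Double-and-add from P = (3, 1):
  bit 0 = 0: acc unchanged = O
  bit 1 = 1: acc = O + (2, 5) = (2, 5)

2P = (2, 5)


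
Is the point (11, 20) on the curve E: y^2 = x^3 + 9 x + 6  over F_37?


Check whether y^2 = x^3 + 9 x + 6 (mod 37) for (x, y) = (11, 20).
LHS: y^2 = 20^2 mod 37 = 30
RHS: x^3 + 9 x + 6 = 11^3 + 9*11 + 6 mod 37 = 30
LHS = RHS

Yes, on the curve


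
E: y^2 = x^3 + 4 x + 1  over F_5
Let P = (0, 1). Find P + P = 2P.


Doubling: s = (3 x1^2 + a) / (2 y1)
s = (3*0^2 + 4) / (2*1) mod 5 = 2
x3 = s^2 - 2 x1 mod 5 = 2^2 - 2*0 = 4
y3 = s (x1 - x3) - y1 mod 5 = 2 * (0 - 4) - 1 = 1

2P = (4, 1)


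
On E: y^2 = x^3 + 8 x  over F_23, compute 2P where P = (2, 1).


k = 2 = 10_2 (binary, LSB first: 01)
Double-and-add from P = (2, 1):
  bit 0 = 0: acc unchanged = O
  bit 1 = 1: acc = O + (4, 2) = (4, 2)

2P = (4, 2)


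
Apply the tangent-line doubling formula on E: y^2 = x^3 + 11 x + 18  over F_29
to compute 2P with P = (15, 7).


Doubling: s = (3 x1^2 + a) / (2 y1)
s = (3*15^2 + 11) / (2*7) mod 29 = 20
x3 = s^2 - 2 x1 mod 29 = 20^2 - 2*15 = 22
y3 = s (x1 - x3) - y1 mod 29 = 20 * (15 - 22) - 7 = 27

2P = (22, 27)


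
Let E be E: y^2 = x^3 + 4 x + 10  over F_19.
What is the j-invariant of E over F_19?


Delta = -16(4 a^3 + 27 b^2) mod 19 = 14
-1728 * (4 a)^3 = -1728 * (4*4)^3 mod 19 = 11
j = 11 * 14^(-1) mod 19 = 13

j = 13 (mod 19)


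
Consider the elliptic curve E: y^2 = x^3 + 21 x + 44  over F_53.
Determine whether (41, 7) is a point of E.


Check whether y^2 = x^3 + 21 x + 44 (mod 53) for (x, y) = (41, 7).
LHS: y^2 = 7^2 mod 53 = 49
RHS: x^3 + 21 x + 44 = 41^3 + 21*41 + 44 mod 53 = 25
LHS != RHS

No, not on the curve


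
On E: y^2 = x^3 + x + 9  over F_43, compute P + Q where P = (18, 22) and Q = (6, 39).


P != Q, so use the chord formula.
s = (y2 - y1) / (x2 - x1) = (17) / (31) mod 43 = 38
x3 = s^2 - x1 - x2 mod 43 = 38^2 - 18 - 6 = 1
y3 = s (x1 - x3) - y1 mod 43 = 38 * (18 - 1) - 22 = 22

P + Q = (1, 22)


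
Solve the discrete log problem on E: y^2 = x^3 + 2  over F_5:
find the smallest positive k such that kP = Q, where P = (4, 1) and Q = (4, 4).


Enumerate multiples of P until we hit Q = (4, 4):
  1P = (4, 1)
  2P = (3, 3)
  3P = (2, 0)
  4P = (3, 2)
  5P = (4, 4)
Match found at i = 5.

k = 5


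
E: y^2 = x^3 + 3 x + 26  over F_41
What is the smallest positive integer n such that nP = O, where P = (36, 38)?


Compute successive multiples of P until we hit O:
  1P = (36, 38)
  2P = (15, 17)
  3P = (32, 7)
  4P = (10, 20)
  5P = (3, 29)
  6P = (18, 34)
  7P = (24, 33)
  8P = (31, 29)
  ... (continuing to 49P)
  49P = O

ord(P) = 49


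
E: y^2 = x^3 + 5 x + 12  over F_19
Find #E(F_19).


For each x in F_19, count y with y^2 = x^3 + 5 x + 12 mod 19:
  x = 2: RHS = 11, y in [7, 12]  -> 2 point(s)
  x = 3: RHS = 16, y in [4, 15]  -> 2 point(s)
  x = 4: RHS = 1, y in [1, 18]  -> 2 point(s)
  x = 6: RHS = 11, y in [7, 12]  -> 2 point(s)
  x = 9: RHS = 7, y in [8, 11]  -> 2 point(s)
  x = 10: RHS = 17, y in [6, 13]  -> 2 point(s)
  x = 11: RHS = 11, y in [7, 12]  -> 2 point(s)
  x = 15: RHS = 4, y in [2, 17]  -> 2 point(s)
  x = 18: RHS = 6, y in [5, 14]  -> 2 point(s)
Affine points: 18. Add the point at infinity: total = 19.

#E(F_19) = 19


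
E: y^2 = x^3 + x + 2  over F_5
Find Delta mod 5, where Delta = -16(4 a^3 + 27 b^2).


4 a^3 + 27 b^2 = 4*1^3 + 27*2^2 = 4 + 108 = 112
Delta = -16 * (112) = -1792
Delta mod 5 = 3

Delta = 3 (mod 5)


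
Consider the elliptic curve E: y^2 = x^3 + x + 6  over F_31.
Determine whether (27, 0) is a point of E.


Check whether y^2 = x^3 + 1 x + 6 (mod 31) for (x, y) = (27, 0).
LHS: y^2 = 0^2 mod 31 = 0
RHS: x^3 + 1 x + 6 = 27^3 + 1*27 + 6 mod 31 = 0
LHS = RHS

Yes, on the curve


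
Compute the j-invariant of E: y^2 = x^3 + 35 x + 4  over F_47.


Delta = -16(4 a^3 + 27 b^2) mod 47 = 45
-1728 * (4 a)^3 = -1728 * (4*35)^3 mod 47 = 36
j = 36 * 45^(-1) mod 47 = 29

j = 29 (mod 47)
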